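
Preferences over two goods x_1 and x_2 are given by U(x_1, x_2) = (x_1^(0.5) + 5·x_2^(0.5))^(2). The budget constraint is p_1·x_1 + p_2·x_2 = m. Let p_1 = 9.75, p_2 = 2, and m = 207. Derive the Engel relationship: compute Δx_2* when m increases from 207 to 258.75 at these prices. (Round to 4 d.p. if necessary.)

Δx_2* = 25.6644

Numerically x_2/x_1 = 594.140625, so x_1* = 207/(9.75 + 2·594.140625) = 0.1728 and x_2* = 594.140625·0.1728 = 102.6577.
At m' = 258.75: x_2* = 128.3221. Change: 128.3221 − 102.6577 = 25.6644.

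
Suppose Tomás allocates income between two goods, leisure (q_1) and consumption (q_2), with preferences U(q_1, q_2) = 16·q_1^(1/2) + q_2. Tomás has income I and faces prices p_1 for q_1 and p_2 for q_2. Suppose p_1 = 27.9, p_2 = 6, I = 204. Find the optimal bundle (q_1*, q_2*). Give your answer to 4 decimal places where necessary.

q_1* = 2.9599, q_2* = 20.2366

Set MRS = p_1/p_2: 8·q_1^(−1/2) = p_1/p_2.
Solve: √q_1 = 8·p_2/p_1, so q_1*(p_1,p_2) = (8·p_2/p_1)², and q_2* = (I − p_1·q_1*)/p_2.
Plugging in: q_1* = (8·6/27.9)² = 2.9599, q_2* = 20.2366.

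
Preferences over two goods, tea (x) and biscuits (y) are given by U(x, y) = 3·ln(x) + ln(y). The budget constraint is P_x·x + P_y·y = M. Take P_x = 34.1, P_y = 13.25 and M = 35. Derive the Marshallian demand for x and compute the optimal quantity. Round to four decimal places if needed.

x* = 0.7698

At P_x=34.1, P_y=13.25, M=35: x* = 0.75·35/34.1 = 0.7698.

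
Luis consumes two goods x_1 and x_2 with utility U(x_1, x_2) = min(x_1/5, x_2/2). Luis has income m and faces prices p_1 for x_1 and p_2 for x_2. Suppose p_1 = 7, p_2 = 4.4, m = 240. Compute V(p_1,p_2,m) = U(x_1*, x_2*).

With perfect complements, no substitution: consume in ratio x_1:x_2 = 5:2.
Budget: p_1·x_1 + p_2·(2/5)·x_1 = m, so (5·p_1 + 2·p_2)·x_1 = 5·m.
Demand: x_1*(p_1,p_2,m) = 5·m/(5·p_1 + 2·p_2), x_2* = 2·m/(5·p_1 + 2·p_2).
Here 5·7 + 2·4.4 = 43.8, giving x_1* = 27.3973 and x_2* = 10.9589.
Utility at the optimum: U(27.3973, 10.9589) = 5.4795.

V = 5.4795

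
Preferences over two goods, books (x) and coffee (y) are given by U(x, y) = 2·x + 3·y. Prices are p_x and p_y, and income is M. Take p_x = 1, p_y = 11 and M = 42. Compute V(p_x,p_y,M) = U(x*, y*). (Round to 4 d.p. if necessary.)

Linear utility — the consumer picks whichever good has higher MU/price: 2/1 = 2 vs 3/11 = 0.2727.
x gives more utility per dollar, so spend all income on x: x* = M/p_x, y* = 0.
Numerically: x* = 42, y* = 0.
Utility at the optimum: U(42, 0) = 84.

V = 84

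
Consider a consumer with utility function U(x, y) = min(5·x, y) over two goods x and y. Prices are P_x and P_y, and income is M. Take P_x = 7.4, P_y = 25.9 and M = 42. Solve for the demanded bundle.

x* = 0.3068, y* = 1.534

Leontief preferences: the optimum is at the kink where x/1 = y/5, i.e. y = 5·x.
Budget: P_x·x + P_y·5·x = M, so (P_x + 5·P_y)·x = M.
Demand: x*(P_x,P_y,M) = M/(P_x + 5·P_y), y* = 5·M/(P_x + 5·P_y).
Here 7.4 + 5·25.9 = 136.9, giving x* = 0.3068 and y* = 1.534.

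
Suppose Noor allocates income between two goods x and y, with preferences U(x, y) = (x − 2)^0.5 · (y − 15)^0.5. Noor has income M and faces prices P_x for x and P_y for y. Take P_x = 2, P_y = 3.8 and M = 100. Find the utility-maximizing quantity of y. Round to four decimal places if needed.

After buying the subsistence bundle (2, 15), a share 0.5 of the remaining income goes to x: x* = 2 + 0.5·(M − 2P_x − 15P_y)/P_x.
Discretionary income = 100 − 2·2 − 15·3.8 = 39; y* = 15 + 0.5·39/3.8 = 20.1316.

y* = 20.1316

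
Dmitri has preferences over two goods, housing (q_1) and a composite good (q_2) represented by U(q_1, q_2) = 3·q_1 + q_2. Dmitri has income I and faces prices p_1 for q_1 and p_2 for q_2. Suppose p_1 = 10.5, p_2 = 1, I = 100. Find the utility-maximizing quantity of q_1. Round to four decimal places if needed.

Linear utility — the consumer picks whichever good has higher MU/price: 3/10.5 = 0.2857 vs 1/1 = 1.
q_2 gives more utility per dollar, so spend all income on q_2: q_2* = I/p_2, q_1* = 0.
Numerically: q_1* = 0, q_2* = 100.

q_1* = 0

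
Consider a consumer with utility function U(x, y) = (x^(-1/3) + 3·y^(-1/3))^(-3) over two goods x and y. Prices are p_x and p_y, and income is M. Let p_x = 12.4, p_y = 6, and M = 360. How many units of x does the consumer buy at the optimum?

x* = 10.0071

From the CES first-order condition, (1/3)·(y/x)^(4/3) = p_x/p_y.
Hence y/x = (3·p_x/p_y)^(1/(4/3)), i.e. raised to the 0.75 power.
With the ratio pinned down, the budget gives x* = M/(p_x + p_y·(y/x)) and y* = (y/x)·x*.
Numerically y/x = 3.929106, so x* = 360/(12.4 + 6·3.929106) = 10.0071.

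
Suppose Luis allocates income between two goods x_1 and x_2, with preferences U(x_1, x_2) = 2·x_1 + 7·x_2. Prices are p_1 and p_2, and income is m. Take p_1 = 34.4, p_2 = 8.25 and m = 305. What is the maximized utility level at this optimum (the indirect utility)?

Perfect substitutes: compare marginal utility per dollar. 2/p_1 vs 7/p_2 → 0.0581 vs 0.8485.
x_2 gives more utility per dollar, so spend all income on x_2: x_2* = m/p_2, x_1* = 0.
Numerically: x_1* = 0, x_2* = 36.9697.
Utility at the optimum: U(0, 36.9697) = 258.7879.

V = 258.7879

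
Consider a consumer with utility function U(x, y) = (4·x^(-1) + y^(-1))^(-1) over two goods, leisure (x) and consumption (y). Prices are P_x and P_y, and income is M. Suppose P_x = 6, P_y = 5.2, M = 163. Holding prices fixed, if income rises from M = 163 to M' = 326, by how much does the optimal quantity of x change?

MRS = MU_x/MU_y = 4·(y/x)^(2). Set equal to P_x/P_y.
Hence y/x = ((1/4)·P_x/P_y)^(1/(2)), i.e. raised to the 0.5 power.
With the ratio pinned down, the budget gives x* = M/(P_x + P_y·(y/x)) and y* = (y/x)·x*.
Numerically y/x = 0.537086, so x* = 163/(6 + 5.2·0.537086) = 18.5378.
At M' = 326: x* = 37.0756. Change: 37.0756 − 18.5378 = 18.5378.

Δx* = 18.5378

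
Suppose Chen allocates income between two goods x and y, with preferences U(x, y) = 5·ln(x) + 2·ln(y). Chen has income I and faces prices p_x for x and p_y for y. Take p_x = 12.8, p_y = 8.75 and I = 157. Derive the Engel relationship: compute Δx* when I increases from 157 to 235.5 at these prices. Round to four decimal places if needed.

Δx* = 4.3806

MU_x/MU_y = (5·y)/(2·x); tangency sets this equal to p_x/p_y.
Rearranging, p_y·y = (2/5)·p_x·x. Substituting into the budget gives p_x·x·(1 + (2/5)) = I.
Demand: x*(p_x,p_y,I) = 5/7·I/p_x and y* = 2/7·I/p_y.
At p_x=12.8, p_y=8.75, I=157: x* = 5/7·157/12.8 = 8.7612.
At I' = 235.5: x* = 13.1417. Change: 13.1417 − 8.7612 = 4.3806.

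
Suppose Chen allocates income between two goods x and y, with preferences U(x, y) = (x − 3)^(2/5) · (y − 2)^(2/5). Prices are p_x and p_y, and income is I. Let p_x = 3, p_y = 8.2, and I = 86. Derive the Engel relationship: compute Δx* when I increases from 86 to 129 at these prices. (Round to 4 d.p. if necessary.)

This is Cobb-Douglas in (x−3, y−2): tangency gives 0.4·p_y·(y−2) = 0.4·p_x·(x−3).
Substituting into the budget: x* = 3 + 0.5·(I − 3·p_x − 2·p_y)/p_x, and y* = 2 + 0.5·(…)/p_y.
Discretionary income = 86 − 3·3 − 2·8.2 = 60.6; x* = 3 + 0.5·60.6/3 = 13.1.
At I' = 129: x* = 20.2667. Change: 20.2667 − 13.1 = 7.1667.

Δx* = 7.1667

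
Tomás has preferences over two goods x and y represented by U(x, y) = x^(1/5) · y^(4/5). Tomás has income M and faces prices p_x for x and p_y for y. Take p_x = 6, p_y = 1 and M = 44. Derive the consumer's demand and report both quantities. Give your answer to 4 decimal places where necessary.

Tangency: MRS = (1/4)·y/x = p_x/p_y.
So 0.2·p_y·y = 0.8·p_x·x; combined with the budget, a share 0.2 of income goes to x.
Demand: x*(p_x,p_y,M) = 0.2·M/p_x and y* = 0.8·M/p_y.
At p_x=6, p_y=1, M=44: x* = 0.2·44/6 = 1.4667, y* = 35.2.

x* = 1.4667, y* = 35.2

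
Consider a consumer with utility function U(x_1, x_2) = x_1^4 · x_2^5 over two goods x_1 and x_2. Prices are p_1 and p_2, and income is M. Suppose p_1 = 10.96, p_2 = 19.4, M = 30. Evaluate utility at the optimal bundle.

MU_x_1/MU_x_2 = (4·x_2)/(5·x_1); tangency sets this equal to p_1/p_2.
So 4·p_2·x_2 = 5·p_1·x_1; combined with the budget, a share 4/9 of income goes to x_1.
Demand: x_1*(p_1,p_2,M) = 4/9·M/p_1 and x_2* = 5/9·M/p_2.
At p_1=10.96, p_2=19.4, M=30: x_1* = 4/9·30/10.96 = 1.2165, x_2* = 0.8591.
Utility at the optimum: U(1.2165, 0.8591) = 1.0251.

V = 1.0251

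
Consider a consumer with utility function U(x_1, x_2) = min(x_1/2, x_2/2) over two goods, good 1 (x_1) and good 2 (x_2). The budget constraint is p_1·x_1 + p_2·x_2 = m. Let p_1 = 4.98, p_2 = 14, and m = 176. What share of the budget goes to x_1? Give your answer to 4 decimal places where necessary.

With perfect complements, no substitution: consume in ratio x_1:x_2 = 2:2.
Budget: p_1·x_1 + p_2·x_1 = m, so (2·p_1 + 2·p_2)·x_1 = 2·m.
Demand: x_1*(p_1,p_2,m) = 2·m/(2·p_1 + 2·p_2), x_2* = 2·m/(2·p_1 + 2·p_2).
Here 2·4.98 + 2·14 = 37.96, giving x_1* = 9.2729 and x_2* = 9.2729.
Expenditure on x_1: 4.98·9.2729 = 46.1791; share = 0.2624.

share on x_1 = 0.2624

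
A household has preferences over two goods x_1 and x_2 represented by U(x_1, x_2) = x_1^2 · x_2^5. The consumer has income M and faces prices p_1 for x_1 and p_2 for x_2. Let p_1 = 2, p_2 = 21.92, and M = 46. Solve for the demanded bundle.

x_1* = 6.5714, x_2* = 1.499

MU_x_1/MU_x_2 = (2·x_2)/(5·x_1); tangency sets this equal to p_1/p_2.
So 2·p_2·x_2 = 5·p_1·x_1; combined with the budget, a share 2/7 of income goes to x_1.
Demand: x_1*(p_1,p_2,M) = 2/7·M/p_1 and x_2* = 5/7·M/p_2.
At p_1=2, p_2=21.92, M=46: x_1* = 2/7·46/2 = 6.5714, x_2* = 1.499.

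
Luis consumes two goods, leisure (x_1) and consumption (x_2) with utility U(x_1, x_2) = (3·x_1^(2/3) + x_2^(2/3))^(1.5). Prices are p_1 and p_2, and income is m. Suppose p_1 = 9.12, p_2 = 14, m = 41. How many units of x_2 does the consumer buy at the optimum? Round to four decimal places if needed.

x_2* = 0.0453

Numerically x_2/x_1 = 0.010239, so x_1* = 41/(9.12 + 14·0.010239) = 4.426 and x_2* = 0.010239·4.426 = 0.0453.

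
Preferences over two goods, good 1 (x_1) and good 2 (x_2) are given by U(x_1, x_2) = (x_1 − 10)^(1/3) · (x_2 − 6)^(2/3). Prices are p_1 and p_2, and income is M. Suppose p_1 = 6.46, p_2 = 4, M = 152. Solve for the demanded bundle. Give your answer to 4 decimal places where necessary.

Discretionary income = 152 − 10·6.46 − 6·4 = 63.4; x_1* = 10 + 1/3·63.4/6.46 = 13.2714; x_2* = 6 + 2/3·63.4/4 = 16.5667.

x_1* = 13.2714, x_2* = 16.5667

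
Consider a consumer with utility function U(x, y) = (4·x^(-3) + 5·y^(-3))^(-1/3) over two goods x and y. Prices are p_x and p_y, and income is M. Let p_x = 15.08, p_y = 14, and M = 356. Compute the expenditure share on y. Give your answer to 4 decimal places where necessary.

share on y = 0.5

Substitute y = (y/x)·x into the budget: x* = M/(p_x + p_y·(y/x)).
Numerically y/x = 1.077199, so x* = 356/(15.08 + 14·1.077199) = 11.8034 and y* = 1.077199·11.8034 = 12.7146.
Expenditure on y: 14·12.7146 = 178.0046; share = 0.5.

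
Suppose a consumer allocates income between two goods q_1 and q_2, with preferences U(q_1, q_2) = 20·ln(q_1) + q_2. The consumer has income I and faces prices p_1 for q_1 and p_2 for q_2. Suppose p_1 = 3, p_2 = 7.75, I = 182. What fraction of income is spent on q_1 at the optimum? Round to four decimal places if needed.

share on q_1 = 0.8516

MU_q_1 = 20/q_1, MU_q_2 = 1. Tangency: 20/q_1 = p_1/p_2.
So q_1*(p_1,p_2) = 20·p_2/p_1, independent of income; and q_2* = (I − 20·p_2)/p_2.
At the given prices: q_1* = 20·7.75/3 = 51.6667, and q_2* = 3.4839.
Expenditure on q_1: 3·51.6667 = 155; share = 0.8516.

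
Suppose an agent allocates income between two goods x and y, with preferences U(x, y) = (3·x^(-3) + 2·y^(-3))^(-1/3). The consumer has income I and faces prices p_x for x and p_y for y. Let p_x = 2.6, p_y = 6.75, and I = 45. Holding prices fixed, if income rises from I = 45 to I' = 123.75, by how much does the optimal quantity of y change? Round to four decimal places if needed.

Δy* = 7.5704

MU_x ∝ 3·x^(-4), MU_y ∝ 2·y^(-4), so MRS = (3/2)·(y/x)^(4) = p_x/p_y.
Solve for the ratio: y/x = [(2/3)·p_x/p_y]^(0.25).
With the ratio pinned down, the budget gives x* = I/(p_x + p_y·(y/x)) and y* = (y/x)·x*.
Numerically y/x = 0.71186, so x* = 45/(2.6 + 6.75·0.71186) = 6.0769 and y* = 0.71186·6.0769 = 4.3259.
At I' = 123.75: y* = 11.8963. Change: 11.8963 − 4.3259 = 7.5704.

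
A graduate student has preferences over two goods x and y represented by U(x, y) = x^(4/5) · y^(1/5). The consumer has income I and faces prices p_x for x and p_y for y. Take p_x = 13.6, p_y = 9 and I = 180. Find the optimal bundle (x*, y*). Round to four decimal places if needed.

MU_x/MU_y = (0.8·y)/(0.2·x); tangency sets this equal to p_x/p_y.
So 0.8·p_y·y = 0.2·p_x·x; combined with the budget, a share 0.8 of income goes to x.
Demand: x*(p_x,p_y,I) = 0.8·I/p_x and y* = 0.2·I/p_y.
At p_x=13.6, p_y=9, I=180: x* = 0.8·180/13.6 = 10.5882, y* = 4.

x* = 10.5882, y* = 4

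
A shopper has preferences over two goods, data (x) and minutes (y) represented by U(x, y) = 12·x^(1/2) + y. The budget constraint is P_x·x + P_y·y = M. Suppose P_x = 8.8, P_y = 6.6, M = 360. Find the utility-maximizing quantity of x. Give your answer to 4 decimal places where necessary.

x* = 20.25

Set MRS = P_x/P_y: 6·x^(−1/2) = P_x/P_y.
Thus x* = (6·P_y/P_x)² — independent of M — with the rest of income spent on y.
Plugging in: x* = (6·6.6/8.8)² = 20.25.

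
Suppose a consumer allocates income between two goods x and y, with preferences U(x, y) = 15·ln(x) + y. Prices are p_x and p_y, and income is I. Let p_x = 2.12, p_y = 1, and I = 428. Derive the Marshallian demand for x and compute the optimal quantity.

x* = 7.0755

MU_x = 15/x, MU_y = 1. Tangency: 15/x = p_x/p_y.
So x*(p_x,p_y) = 15·p_y/p_x, independent of income; and y* = (I − 15·p_y)/p_y.
At the given prices: x* = 15·1/2.12 = 7.0755.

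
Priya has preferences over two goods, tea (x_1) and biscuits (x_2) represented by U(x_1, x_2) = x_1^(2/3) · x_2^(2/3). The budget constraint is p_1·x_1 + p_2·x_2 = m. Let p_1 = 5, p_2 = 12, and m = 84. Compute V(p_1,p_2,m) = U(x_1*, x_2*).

V = 9.5257

Demand: x_1*(p_1,p_2,m) = 0.5·m/p_1 and x_2* = 0.5·m/p_2.
At p_1=5, p_2=12, m=84: x_1* = 0.5·84/5 = 8.4, x_2* = 3.5.
Utility at the optimum: U(8.4, 3.5) = 9.5257.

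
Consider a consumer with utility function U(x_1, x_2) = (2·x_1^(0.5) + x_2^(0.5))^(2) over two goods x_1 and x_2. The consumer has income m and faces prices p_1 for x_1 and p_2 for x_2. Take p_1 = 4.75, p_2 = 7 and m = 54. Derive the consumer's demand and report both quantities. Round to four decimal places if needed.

From the CES first-order condition, 2·(x_2/x_1)^(0.5) = p_1/p_2.
Hence x_2/x_1 = ((1/2)·p_1/p_2)^(1/(0.5)), i.e. raised to the 2 power.
With the ratio pinned down, the budget gives x_1* = m/(p_1 + p_2·(x_2/x_1)) and x_2* = (x_2/x_1)·x_1*.
Numerically x_2/x_1 = 0.115115, so x_1* = 54/(4.75 + 7·0.115115) = 9.7196 and x_2* = 0.115115·9.7196 = 1.1189.

x_1* = 9.7196, x_2* = 1.1189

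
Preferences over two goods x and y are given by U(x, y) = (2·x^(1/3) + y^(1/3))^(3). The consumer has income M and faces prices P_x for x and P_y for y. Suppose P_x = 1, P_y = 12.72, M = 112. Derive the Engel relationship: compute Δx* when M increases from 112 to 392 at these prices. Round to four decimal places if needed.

Δx* = 254.7466

Substitute y = (y/x)·x into the budget: x* = M/(P_x + P_y·(y/x)).
Numerically y/x = 0.007793, so x* = 112/(1 + 12.72·0.007793) = 101.8986.
At M' = 392: x* = 356.6452. Change: 356.6452 − 101.8986 = 254.7466.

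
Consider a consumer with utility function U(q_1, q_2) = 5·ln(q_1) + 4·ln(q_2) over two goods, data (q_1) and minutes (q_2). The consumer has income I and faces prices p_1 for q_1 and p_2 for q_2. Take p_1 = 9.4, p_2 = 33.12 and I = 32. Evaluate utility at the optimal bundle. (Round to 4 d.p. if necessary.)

MU_q_1/MU_q_2 = (5·q_2)/(4·q_1); tangency sets this equal to p_1/p_2.
So 5·p_2·q_2 = 4·p_1·q_1; combined with the budget, a share 5/9 of income goes to q_1.
Demand: q_1*(p_1,p_2,I) = 5/9·I/p_1 and q_2* = 4/9·I/p_2.
At p_1=9.4, p_2=33.12, I=32: q_1* = 5/9·32/9.4 = 1.8913, q_2* = 0.4294.
Utility at the optimum: U(1.8913, 0.4294) = -0.1951.

V = -0.1951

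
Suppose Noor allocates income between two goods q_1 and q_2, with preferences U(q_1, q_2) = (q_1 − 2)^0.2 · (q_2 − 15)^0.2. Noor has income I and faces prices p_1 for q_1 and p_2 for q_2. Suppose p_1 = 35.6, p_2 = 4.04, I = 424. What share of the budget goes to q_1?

This is Cobb-Douglas in (q_1−2, q_2−15): tangency gives 0.2·p_2·(q_2−15) = 0.2·p_1·(q_1−2).
Substituting into the budget: q_1* = 2 + 0.5·(I − 2·p_1 − 15·p_2)/p_1, and q_2* = 15 + 0.5·(…)/p_2.
Discretionary income = 424 − 2·35.6 − 15·4.04 = 292.2; q_1* = 2 + 0.5·292.2/35.6 = 6.1039; q_2* = 15 + 0.5·292.2/4.04 = 51.1634.
Expenditure on q_1: 35.6·6.1039 = 217.3; share = 0.5125.

share on q_1 = 0.5125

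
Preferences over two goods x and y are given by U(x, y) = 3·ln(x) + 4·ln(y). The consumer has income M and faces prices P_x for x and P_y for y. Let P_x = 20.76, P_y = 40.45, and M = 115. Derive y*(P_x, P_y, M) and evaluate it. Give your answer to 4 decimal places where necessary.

Demand: x*(P_x,P_y,M) = 3/7·M/P_x and y* = 4/7·M/P_y.
At P_x=20.76, P_y=40.45, M=115: y* = 4/7·115/40.45 = 1.6246.

y* = 1.6246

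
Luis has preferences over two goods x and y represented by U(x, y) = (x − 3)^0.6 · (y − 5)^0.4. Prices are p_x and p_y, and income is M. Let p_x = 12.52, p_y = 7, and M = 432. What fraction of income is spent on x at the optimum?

Discretionary income = 432 − 3·12.52 − 5·7 = 359.44; x* = 3 + 0.6·359.44/12.52 = 20.2256; y* = 5 + 0.4·359.44/7 = 25.5394.
Expenditure on x: 12.52·20.2256 = 253.224; share = 0.5862.

share on x = 0.5862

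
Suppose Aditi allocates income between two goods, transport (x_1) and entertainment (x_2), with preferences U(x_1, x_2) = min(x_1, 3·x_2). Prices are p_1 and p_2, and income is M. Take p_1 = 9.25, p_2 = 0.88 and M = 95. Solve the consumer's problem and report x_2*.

x_2* = 3.3182

Demand: x_1*(p_1,p_2,M) = 3·M/(3·p_1 + p_2), x_2* = M/(3·p_1 + p_2).
Here 3·9.25 + 0.88 = 28.63, giving x_2* = 3.3182.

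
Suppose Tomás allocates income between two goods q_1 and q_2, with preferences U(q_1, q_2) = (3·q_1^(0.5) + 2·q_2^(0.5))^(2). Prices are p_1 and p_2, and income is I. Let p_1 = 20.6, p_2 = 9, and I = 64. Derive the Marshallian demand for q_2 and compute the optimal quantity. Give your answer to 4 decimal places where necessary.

q_2* = 3.586

MRS = MU_q_1/MU_q_2 = (3/2)·(q_2/q_1)^(0.5). Set equal to p_1/p_2.
Hence q_2/q_1 = ((2/3)·p_1/p_2)^(1/(0.5)), i.e. raised to the 2 power.
With the ratio pinned down, the budget gives q_1* = I/(p_1 + p_2·(q_2/q_1)) and q_2* = (q_2/q_1)·q_1*.
Numerically q_2/q_1 = 2.32845, so q_1* = 64/(20.6 + 9·2.32845) = 1.5401 and q_2* = 2.32845·1.5401 = 3.586.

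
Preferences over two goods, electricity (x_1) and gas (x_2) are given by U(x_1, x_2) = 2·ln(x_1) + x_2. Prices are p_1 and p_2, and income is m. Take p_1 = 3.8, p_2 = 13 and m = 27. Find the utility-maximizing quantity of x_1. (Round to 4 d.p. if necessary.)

MU_x_1 = 2/x_1, MU_x_2 = 1. Tangency: 2/x_1 = p_1/p_2.
So x_1*(p_1,p_2) = 2·p_2/p_1, independent of income; and x_2* = (m − 2·p_2)/p_2.
At the given prices: x_1* = 2·13/3.8 = 6.8421.

x_1* = 6.8421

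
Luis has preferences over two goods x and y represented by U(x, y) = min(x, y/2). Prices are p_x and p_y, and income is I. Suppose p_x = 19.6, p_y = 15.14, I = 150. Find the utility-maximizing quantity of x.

Leontief preferences: the optimum is at the kink where x/1 = y/2, i.e. y = 2·x.
Budget: p_x·x + p_y·2·x = I, so (p_x + 2·p_y)·x = I.
Demand: x*(p_x,p_y,I) = I/(p_x + 2·p_y), y* = 2·I/(p_x + 2·p_y).
Here 19.6 + 2·15.14 = 49.88, giving x* = 3.0072.

x* = 3.0072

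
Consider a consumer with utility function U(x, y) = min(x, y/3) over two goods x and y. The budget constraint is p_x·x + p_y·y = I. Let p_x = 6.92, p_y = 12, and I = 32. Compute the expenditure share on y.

Leontief preferences: the optimum is at the kink where x/1 = y/3, i.e. y = 3·x.
Budget: p_x·x + p_y·3·x = I, so (p_x + 3·p_y)·x = I.
Demand: x*(p_x,p_y,I) = I/(p_x + 3·p_y), y* = 3·I/(p_x + 3·p_y).
Here 6.92 + 3·12 = 42.92, giving x* = 0.7456 and y* = 2.2367.
Expenditure on y: 12·2.2367 = 26.8406; share = 0.8388.

share on y = 0.8388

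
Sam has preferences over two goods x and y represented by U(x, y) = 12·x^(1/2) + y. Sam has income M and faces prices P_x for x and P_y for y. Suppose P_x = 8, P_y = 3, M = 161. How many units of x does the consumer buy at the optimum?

Utility is quasi-linear in y; the FOC for x is 6/√x = P_x/P_y.
Thus x* = (6·P_y/P_x)² — independent of M — with the rest of income spent on y.
Plugging in: x* = (6·3/8)² = 5.0625.

x* = 5.0625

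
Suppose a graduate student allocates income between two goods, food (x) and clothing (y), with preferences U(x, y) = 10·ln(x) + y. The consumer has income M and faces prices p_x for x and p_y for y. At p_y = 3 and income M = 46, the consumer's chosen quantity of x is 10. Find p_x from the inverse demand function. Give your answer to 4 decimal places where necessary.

MU_x = 10/x, MU_y = 1. Tangency: 10/x = p_x/p_y.
So x*(p_x,p_y) = 10·p_y/p_x, independent of income; and y* = (M − 10·p_y)/p_y.
Set x* = 10 in the demand function and solve for p_x: p_x = 3.

p_x = 3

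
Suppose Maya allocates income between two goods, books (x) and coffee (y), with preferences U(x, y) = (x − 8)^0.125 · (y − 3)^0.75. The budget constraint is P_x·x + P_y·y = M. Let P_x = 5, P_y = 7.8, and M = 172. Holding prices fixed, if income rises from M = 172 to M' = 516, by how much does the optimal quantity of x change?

Δx* = 9.8286

Let x' = x−8, y' = y−3. MRS = (1/6)·y'/x' = P_x/P_y.
After buying the subsistence bundle (8, 3), a share 1/7 of the remaining income goes to x: x* = 8 + 1/7·(M − 8P_x − 3P_y)/P_x.
Discretionary income = 172 − 8·5 − 3·7.8 = 108.6; x* = 8 + 1/7·108.6/5 = 11.1029.
At M' = 516: x* = 20.9314. Change: 20.9314 − 11.1029 = 9.8286.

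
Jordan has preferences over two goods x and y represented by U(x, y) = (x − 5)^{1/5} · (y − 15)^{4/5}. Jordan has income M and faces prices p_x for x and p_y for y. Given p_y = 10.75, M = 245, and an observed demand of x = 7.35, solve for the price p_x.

MRS = (1/4)·(y−15)/(x−5). Tangency with p_x/p_y gives y−15 = 4·(p_x/p_y)·(x−5).
Substituting into the budget: x* = 5 + 0.2·(M − 5·p_x − 15·p_y)/p_x, and y* = 15 + 0.8·(…)/p_y.
Set x* = 7.35 in the demand function and solve for p_x: p_x = 5.

p_x = 5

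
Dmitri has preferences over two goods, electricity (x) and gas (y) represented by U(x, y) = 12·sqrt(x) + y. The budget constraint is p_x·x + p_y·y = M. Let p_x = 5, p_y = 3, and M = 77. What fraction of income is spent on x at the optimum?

Plugging in: x* = (6·3/5)² = 12.96, y* = 4.0667.
Expenditure on x: 5·12.96 = 64.8; share = 0.8416.

share on x = 0.8416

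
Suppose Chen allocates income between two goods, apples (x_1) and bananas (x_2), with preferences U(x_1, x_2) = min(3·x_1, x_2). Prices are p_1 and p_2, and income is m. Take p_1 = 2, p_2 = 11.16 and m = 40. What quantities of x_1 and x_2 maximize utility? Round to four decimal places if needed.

With perfect complements, no substitution: consume in ratio x_1:x_2 = 1:3.
Budget: p_1·x_1 + p_2·3·x_1 = m, so (p_1 + 3·p_2)·x_1 = m.
Demand: x_1*(p_1,p_2,m) = m/(p_1 + 3·p_2), x_2* = 3·m/(p_1 + 3·p_2).
Here 2 + 3·11.16 = 35.48, giving x_1* = 1.1274 and x_2* = 3.3822.

x_1* = 1.1274, x_2* = 3.3822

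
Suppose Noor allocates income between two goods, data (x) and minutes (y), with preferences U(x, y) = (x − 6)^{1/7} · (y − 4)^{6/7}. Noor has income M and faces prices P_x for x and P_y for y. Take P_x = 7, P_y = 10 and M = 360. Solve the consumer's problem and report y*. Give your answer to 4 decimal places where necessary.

After buying the subsistence bundle (6, 4), a share 1/7 of the remaining income goes to x: x* = 6 + 1/7·(M − 6P_x − 4P_y)/P_x.
Discretionary income = 360 − 6·7 − 4·10 = 278; y* = 4 + 6/7·278/10 = 27.8286.

y* = 27.8286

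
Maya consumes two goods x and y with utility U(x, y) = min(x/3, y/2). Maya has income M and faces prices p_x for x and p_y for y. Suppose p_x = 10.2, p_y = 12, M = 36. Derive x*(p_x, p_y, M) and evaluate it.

Here 3·10.2 + 2·12 = 54.6, giving x* = 1.978.

x* = 1.978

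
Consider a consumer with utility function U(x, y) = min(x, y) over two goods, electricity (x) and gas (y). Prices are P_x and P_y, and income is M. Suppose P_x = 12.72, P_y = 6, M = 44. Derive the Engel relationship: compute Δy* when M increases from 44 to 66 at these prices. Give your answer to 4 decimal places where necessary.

Leontief preferences: the optimum is at the kink where x/1 = y/1, i.e. y = x.
Budget: P_x·x + P_y·x = M, so (P_x + P_y)·x = M.
Demand: x*(P_x,P_y,M) = M/(P_x + P_y), y* = M/(P_x + P_y).
Here 12.72 + 6 = 18.72, giving y* = 2.3504.
At M' = 66: y* = 3.5256. Change: 3.5256 − 2.3504 = 1.1752.

Δy* = 1.1752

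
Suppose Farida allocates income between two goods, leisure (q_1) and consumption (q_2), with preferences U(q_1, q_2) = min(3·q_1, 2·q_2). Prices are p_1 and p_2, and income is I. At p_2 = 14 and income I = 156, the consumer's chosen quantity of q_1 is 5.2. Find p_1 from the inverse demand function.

Leontief preferences: the optimum is at the kink where q_1/2 = q_2/3, i.e. q_2 = (3/2)·q_1.
Budget: p_1·q_1 + p_2·(3/2)·q_1 = I, so (2·p_1 + 3·p_2)·q_1 = 2·I.
Demand: q_1*(p_1,p_2,I) = 2·I/(2·p_1 + 3·p_2), q_2* = 3·I/(2·p_1 + 3·p_2).
Set q_1* = 5.2 in the demand function and solve for p_1: p_1 = 9.

p_1 = 9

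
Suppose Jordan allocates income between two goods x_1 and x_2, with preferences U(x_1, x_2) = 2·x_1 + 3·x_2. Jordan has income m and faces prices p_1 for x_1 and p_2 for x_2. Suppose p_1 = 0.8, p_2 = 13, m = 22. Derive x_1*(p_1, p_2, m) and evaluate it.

Linear utility — the consumer picks whichever good has higher MU/price: 2/0.8 = 2.5 vs 3/13 = 0.2308.
x_1 gives more utility per dollar, so spend all income on x_1: x_1* = m/p_1, x_2* = 0.
Numerically: x_1* = 27.5, x_2* = 0.

x_1* = 27.5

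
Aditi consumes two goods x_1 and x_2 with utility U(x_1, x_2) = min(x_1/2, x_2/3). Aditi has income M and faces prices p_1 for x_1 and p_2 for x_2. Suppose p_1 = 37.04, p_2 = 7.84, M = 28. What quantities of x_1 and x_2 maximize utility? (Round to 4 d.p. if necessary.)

x_1* = 0.5738, x_2* = 0.8607

With perfect complements, no substitution: consume in ratio x_1:x_2 = 2:3.
Budget: p_1·x_1 + p_2·(3/2)·x_1 = M, so (2·p_1 + 3·p_2)·x_1 = 2·M.
Demand: x_1*(p_1,p_2,M) = 2·M/(2·p_1 + 3·p_2), x_2* = 3·M/(2·p_1 + 3·p_2).
Here 2·37.04 + 3·7.84 = 97.6, giving x_1* = 0.5738 and x_2* = 0.8607.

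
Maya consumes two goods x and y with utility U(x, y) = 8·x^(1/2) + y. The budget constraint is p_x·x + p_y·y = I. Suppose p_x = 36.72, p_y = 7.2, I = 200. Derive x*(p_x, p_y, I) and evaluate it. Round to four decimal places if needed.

x* = 0.6151

MU_x = 4/√x, MU_y = 1. Tangency: 4/√x = p_x/p_y.
Thus x* = (4·p_y/p_x)² — independent of I — with the rest of income spent on y.
Plugging in: x* = (4·7.2/36.72)² = 0.6151.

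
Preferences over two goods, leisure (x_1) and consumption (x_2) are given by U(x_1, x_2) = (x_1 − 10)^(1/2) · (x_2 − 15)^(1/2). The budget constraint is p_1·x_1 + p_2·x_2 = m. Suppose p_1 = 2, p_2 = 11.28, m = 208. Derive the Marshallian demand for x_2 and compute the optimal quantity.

This is Cobb-Douglas in (x_1−10, x_2−15): tangency gives 0.5·p_2·(x_2−15) = 0.5·p_1·(x_1−10).
After buying the subsistence bundle (10, 15), a share 0.5 of the remaining income goes to x_1: x_1* = 10 + 0.5·(m − 10p_1 − 15p_2)/p_1.
Discretionary income = 208 − 10·2 − 15·11.28 = 18.8; x_2* = 15 + 0.5·18.8/11.28 = 15.8333.

x_2* = 15.8333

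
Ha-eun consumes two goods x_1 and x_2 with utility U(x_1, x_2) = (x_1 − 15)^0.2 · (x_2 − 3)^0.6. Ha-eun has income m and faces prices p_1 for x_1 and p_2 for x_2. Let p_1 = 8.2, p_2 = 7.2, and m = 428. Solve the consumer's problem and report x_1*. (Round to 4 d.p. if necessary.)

x_1* = 23.6402

MRS = (1/3)·(x_2−3)/(x_1−15). Tangency with p_1/p_2 gives x_2−3 = 3·(p_1/p_2)·(x_1−15).
After buying the subsistence bundle (15, 3), a share 0.25 of the remaining income goes to x_1: x_1* = 15 + 0.25·(m − 15p_1 − 3p_2)/p_1.
Discretionary income = 428 − 15·8.2 − 3·7.2 = 283.4; x_1* = 15 + 0.25·283.4/8.2 = 23.6402.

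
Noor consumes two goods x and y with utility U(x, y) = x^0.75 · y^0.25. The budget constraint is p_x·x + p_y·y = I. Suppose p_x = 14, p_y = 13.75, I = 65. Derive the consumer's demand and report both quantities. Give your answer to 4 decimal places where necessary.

x* = 3.4821, y* = 1.1818

Demand: x*(p_x,p_y,I) = 0.75·I/p_x and y* = 0.25·I/p_y.
At p_x=14, p_y=13.75, I=65: x* = 0.75·65/14 = 3.4821, y* = 1.1818.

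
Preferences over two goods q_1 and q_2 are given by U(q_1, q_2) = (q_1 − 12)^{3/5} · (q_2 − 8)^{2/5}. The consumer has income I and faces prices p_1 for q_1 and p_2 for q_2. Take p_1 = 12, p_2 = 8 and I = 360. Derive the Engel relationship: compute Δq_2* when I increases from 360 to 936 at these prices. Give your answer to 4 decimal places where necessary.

Let q_1' = q_1−12, q_2' = q_2−8. MRS = (3/2)·q_2'/q_1' = p_1/p_2.
Substituting into the budget: q_1* = 12 + 0.6·(I − 12·p_1 − 8·p_2)/p_1, and q_2* = 8 + 0.4·(…)/p_2.
Discretionary income = 360 − 12·12 − 8·8 = 152; q_2* = 8 + 0.4·152/8 = 15.6.
At I' = 936: q_2* = 44.4. Change: 44.4 − 15.6 = 28.8.

Δq_2* = 28.8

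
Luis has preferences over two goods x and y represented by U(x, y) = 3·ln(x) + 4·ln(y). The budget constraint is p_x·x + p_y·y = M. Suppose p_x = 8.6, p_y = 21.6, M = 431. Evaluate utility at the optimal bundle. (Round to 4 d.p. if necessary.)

MU_x/MU_y = (3·y)/(4·x); tangency sets this equal to p_x/p_y.
Rearranging, p_y·y = (4/3)·p_x·x. Substituting into the budget gives p_x·x·(1 + (4/3)) = M.
Demand: x*(p_x,p_y,M) = 3/7·M/p_x and y* = 4/7·M/p_y.
At p_x=8.6, p_y=21.6, M=431: x* = 3/7·431/8.6 = 21.4784, y* = 11.4021.
Utility at the optimum: U(21.4784, 11.4021) = 18.9363.

V = 18.9363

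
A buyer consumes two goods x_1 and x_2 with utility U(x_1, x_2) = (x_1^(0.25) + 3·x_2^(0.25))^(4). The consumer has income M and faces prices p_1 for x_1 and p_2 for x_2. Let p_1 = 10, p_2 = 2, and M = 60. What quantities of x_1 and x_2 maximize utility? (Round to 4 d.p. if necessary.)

Numerically x_2/x_1 = 36.993181, so x_1* = 60/(10 + 2·36.993181) = 0.7144 and x_2* = 36.993181·0.7144 = 26.428.

x_1* = 0.7144, x_2* = 26.428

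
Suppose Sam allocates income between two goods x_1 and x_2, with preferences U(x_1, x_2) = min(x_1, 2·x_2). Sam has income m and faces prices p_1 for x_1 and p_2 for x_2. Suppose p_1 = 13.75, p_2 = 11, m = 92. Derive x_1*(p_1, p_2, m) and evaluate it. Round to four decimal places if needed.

Leontief preferences: the optimum is at the kink where x_1/2 = x_2/1, i.e. x_2 = (1/2)·x_1.
Budget: p_1·x_1 + p_2·(1/2)·x_1 = m, so (2·p_1 + p_2)·x_1 = 2·m.
Demand: x_1*(p_1,p_2,m) = 2·m/(2·p_1 + p_2), x_2* = m/(2·p_1 + p_2).
Here 2·13.75 + 11 = 38.5, giving x_1* = 4.7792.

x_1* = 4.7792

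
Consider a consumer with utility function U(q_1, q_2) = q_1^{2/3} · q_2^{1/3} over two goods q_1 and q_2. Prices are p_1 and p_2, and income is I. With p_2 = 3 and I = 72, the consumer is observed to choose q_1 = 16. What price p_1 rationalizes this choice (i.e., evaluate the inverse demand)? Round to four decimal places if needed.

p_1 = 3

MU_q_1/MU_q_2 = (2/3·q_2)/(1/3·q_1); tangency sets this equal to p_1/p_2.
So 2/3·p_2·q_2 = 1/3·p_1·q_1; combined with the budget, a share 2/3 of income goes to q_1.
Demand: q_1*(p_1,p_2,I) = 2/3·I/p_1 and q_2* = 1/3·I/p_2.
Set q_1* = 16 in the demand function and solve for p_1: p_1 = 3.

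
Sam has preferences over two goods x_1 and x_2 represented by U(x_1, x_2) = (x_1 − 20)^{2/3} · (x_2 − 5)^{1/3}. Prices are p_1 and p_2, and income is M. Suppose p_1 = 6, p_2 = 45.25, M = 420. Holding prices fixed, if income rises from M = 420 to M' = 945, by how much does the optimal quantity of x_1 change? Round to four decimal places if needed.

Let x_1' = x_1−20, x_2' = x_2−5. MRS = 2·x_2'/x_1' = p_1/p_2.
Substituting into the budget: x_1* = 20 + 2/3·(M − 20·p_1 − 5·p_2)/p_1, and x_2* = 5 + 1/3·(…)/p_2.
Discretionary income = 420 − 20·6 − 5·45.25 = 73.75; x_1* = 20 + 2/3·73.75/6 = 28.1944.
At M' = 945: x_1* = 86.5278. Change: 86.5278 − 28.1944 = 58.3333.

Δx_1* = 58.3333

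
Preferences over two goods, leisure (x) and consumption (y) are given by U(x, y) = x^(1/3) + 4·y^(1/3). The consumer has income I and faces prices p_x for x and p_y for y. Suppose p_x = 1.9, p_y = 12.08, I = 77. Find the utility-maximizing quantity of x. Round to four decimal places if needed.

x* = 9.7122

With the ratio pinned down, the budget gives x* = I/(p_x + p_y·(y/x)) and y* = (y/x)·x*.
Numerically y/x = 0.499022, so x* = 77/(1.9 + 12.08·0.499022) = 9.7122.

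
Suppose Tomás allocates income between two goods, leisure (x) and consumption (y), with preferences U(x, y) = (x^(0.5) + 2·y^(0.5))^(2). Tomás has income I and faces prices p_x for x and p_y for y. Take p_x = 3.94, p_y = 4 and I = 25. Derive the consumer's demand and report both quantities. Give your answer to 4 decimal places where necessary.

MRS = MU_x/MU_y = (1/2)·(y/x)^(0.5). Set equal to p_x/p_y.
Hence y/x = (2·p_x/p_y)^(1/(0.5)), i.e. raised to the 2 power.
With the ratio pinned down, the budget gives x* = I/(p_x + p_y·(y/x)) and y* = (y/x)·x*.
Numerically y/x = 3.8809, so x* = 25/(3.94 + 4·3.8809) = 1.2844 and y* = 3.8809·1.2844 = 4.9848.

x* = 1.2844, y* = 4.9848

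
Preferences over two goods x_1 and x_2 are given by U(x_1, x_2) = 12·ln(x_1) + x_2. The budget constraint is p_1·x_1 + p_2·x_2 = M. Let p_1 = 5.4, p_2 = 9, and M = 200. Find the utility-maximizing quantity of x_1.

So x_1*(p_1,p_2) = 12·p_2/p_1, independent of income; and x_2* = (M − 12·p_2)/p_2.
At the given prices: x_1* = 12·9/5.4 = 20.

x_1* = 20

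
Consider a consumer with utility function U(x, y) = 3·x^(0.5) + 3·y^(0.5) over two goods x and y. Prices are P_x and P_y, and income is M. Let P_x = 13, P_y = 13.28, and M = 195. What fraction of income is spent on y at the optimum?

share on y = 0.4947

MRS = MU_x/MU_y = (y/x)^(0.5). Set equal to P_x/P_y.
Solve for the ratio: y/x = [P_x/P_y]^(2).
Substitute y = (y/x)·x into the budget: x* = M/(P_x + P_y·(y/x)).
Numerically y/x = 0.958276, so x* = 195/(13 + 13.28·0.958276) = 7.5799 and y* = 0.958276·7.5799 = 7.2636.
Expenditure on y: 13.28·7.2636 = 96.4612; share = 0.4947.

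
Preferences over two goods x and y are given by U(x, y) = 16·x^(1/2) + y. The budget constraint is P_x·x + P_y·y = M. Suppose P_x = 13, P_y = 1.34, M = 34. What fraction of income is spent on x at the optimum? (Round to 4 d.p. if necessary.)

share on x = 0.26

Thus x* = (8·P_y/P_x)² — independent of M — with the rest of income spent on y.
Plugging in: x* = (8·1.34/13)² = 0.68, y* = 18.7762.
Expenditure on x: 13·0.68 = 8.8399; share = 0.26.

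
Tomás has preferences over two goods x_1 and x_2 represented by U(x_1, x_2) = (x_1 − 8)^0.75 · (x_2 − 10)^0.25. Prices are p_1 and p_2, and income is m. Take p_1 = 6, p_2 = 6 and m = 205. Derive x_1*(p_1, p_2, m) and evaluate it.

x_1* = 20.125

MRS = 3·(x_2−10)/(x_1−8). Tangency with p_1/p_2 gives x_2−10 = (1/3)·(p_1/p_2)·(x_1−8).
Substituting into the budget: x_1* = 8 + 0.75·(m − 8·p_1 − 10·p_2)/p_1, and x_2* = 10 + 0.25·(…)/p_2.
Discretionary income = 205 − 8·6 − 10·6 = 97; x_1* = 8 + 0.75·97/6 = 20.125.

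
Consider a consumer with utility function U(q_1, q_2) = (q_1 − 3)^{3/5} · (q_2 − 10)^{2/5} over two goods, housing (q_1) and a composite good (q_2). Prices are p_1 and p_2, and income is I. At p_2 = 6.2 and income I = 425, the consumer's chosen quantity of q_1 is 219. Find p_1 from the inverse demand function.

p_1 = 1

MRS = (3/2)·(q_2−10)/(q_1−3). Tangency with p_1/p_2 gives q_2−10 = (2/3)·(p_1/p_2)·(q_1−3).
Substituting into the budget: q_1* = 3 + 0.6·(I − 3·p_1 − 10·p_2)/p_1, and q_2* = 10 + 0.4·(…)/p_2.
Set q_1* = 219 in the demand function and solve for p_1: p_1 = 1.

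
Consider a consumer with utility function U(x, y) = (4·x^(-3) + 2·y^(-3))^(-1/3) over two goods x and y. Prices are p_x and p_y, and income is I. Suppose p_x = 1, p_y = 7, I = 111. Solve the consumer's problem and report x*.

With the ratio pinned down, the budget gives x* = I/(p_x + p_y·(y/x)) and y* = (y/x)·x*.
Numerically y/x = 0.516973, so x* = 111/(1 + 7·0.516973) = 24.0322.

x* = 24.0322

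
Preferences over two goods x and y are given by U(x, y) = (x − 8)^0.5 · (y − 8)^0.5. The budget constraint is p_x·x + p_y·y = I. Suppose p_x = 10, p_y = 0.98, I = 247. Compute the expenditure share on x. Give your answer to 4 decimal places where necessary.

share on x = 0.6461

Substituting into the budget: x* = 8 + 0.5·(I − 8·p_x − 8·p_y)/p_x, and y* = 8 + 0.5·(…)/p_y.
Discretionary income = 247 − 8·10 − 8·0.98 = 159.16; x* = 8 + 0.5·159.16/10 = 15.958; y* = 8 + 0.5·159.16/0.98 = 89.2041.
Expenditure on x: 10·15.958 = 159.58; share = 0.6461.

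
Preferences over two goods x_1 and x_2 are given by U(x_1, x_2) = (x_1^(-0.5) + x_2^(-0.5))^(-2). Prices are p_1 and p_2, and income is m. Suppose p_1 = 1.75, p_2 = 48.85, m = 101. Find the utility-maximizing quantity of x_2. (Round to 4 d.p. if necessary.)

From the CES first-order condition, (x_2/x_1)^(1.5) = p_1/p_2.
Hence x_2/x_1 = (p_1/p_2)^(1/(1.5)), i.e. raised to the 2/3 power.
Substitute x_2 = (x_2/x_1)·x_1 into the budget: x_1* = m/(p_1 + p_2·(x_2/x_1)).
Numerically x_2/x_1 = 0.108671, so x_1* = 101/(1.75 + 48.85·0.108671) = 14.3088 and x_2* = 0.108671·14.3088 = 1.555.

x_2* = 1.555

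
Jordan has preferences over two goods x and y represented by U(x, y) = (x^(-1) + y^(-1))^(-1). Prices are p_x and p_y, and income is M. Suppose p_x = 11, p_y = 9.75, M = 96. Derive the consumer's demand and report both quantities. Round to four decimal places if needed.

With the ratio pinned down, the budget gives x* = M/(p_x + p_y·(y/x)) and y* = (y/x)·x*.
Numerically y/x = 1.06217, so x* = 96/(11 + 9.75·1.06217) = 4.4952 and y* = 1.06217·4.4952 = 4.7747.

x* = 4.4952, y* = 4.7747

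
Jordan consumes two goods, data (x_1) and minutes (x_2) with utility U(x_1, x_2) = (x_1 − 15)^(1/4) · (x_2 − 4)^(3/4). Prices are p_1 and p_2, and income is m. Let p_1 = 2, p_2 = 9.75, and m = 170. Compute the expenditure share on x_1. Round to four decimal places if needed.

Let x_1' = x_1−15, x_2' = x_2−4. MRS = (1/3)·x_2'/x_1' = p_1/p_2.
Substituting into the budget: x_1* = 15 + 0.25·(m − 15·p_1 − 4·p_2)/p_1, and x_2* = 4 + 0.75·(…)/p_2.
Discretionary income = 170 − 15·2 − 4·9.75 = 101; x_1* = 15 + 0.25·101/2 = 27.625; x_2* = 4 + 0.75·101/9.75 = 11.7692.
Expenditure on x_1: 2·27.625 = 55.25; share = 0.325.

share on x_1 = 0.325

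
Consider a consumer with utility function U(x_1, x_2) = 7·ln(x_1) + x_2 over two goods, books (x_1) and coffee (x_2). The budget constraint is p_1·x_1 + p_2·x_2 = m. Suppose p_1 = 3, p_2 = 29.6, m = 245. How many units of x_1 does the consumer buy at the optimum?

x_1* = 69.0667

Set MRS = p_1/p_2: (7/x_1)/1 = p_1/p_2.
So x_1*(p_1,p_2) = 7·p_2/p_1, independent of income; and x_2* = (m − 7·p_2)/p_2.
At the given prices: x_1* = 7·29.6/3 = 69.0667.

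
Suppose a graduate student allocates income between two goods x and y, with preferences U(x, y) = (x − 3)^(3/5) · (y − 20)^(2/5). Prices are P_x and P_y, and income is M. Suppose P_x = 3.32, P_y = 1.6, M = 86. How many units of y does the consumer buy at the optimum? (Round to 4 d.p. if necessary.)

y* = 31.01

This is Cobb-Douglas in (x−3, y−20): tangency gives 0.6·P_y·(y−20) = 0.4·P_x·(x−3).
After buying the subsistence bundle (3, 20), a share 0.6 of the remaining income goes to x: x* = 3 + 0.6·(M − 3P_x − 20P_y)/P_x.
Discretionary income = 86 − 3·3.32 − 20·1.6 = 44.04; y* = 20 + 0.4·44.04/1.6 = 31.01.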